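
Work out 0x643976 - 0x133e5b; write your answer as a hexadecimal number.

0x50fb1b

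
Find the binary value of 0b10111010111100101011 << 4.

Left shift by 4: append 4 zero bits.

0b101110101111001010110000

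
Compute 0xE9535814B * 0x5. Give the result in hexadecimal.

Multiply each base-16 digit by 5, carrying:
  B×5 = 55 → write 7 carry 3
  4×5+3 = 23 → write 7 carry 1
  1×5+1 = 6 → write 6
  8×5 = 40 → write 8 carry 2
  5×5+2 = 27 → write B carry 1
  3×5+1 = 16 → write 0 carry 1
  5×5+1 = 26 → write A carry 1
  9×5+1 = 46 → write E carry 2
  E×5+2 = 72 → write 8 carry 4
  remaining carry: 4

0x48EA0B8677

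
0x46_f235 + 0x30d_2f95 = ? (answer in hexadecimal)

0x35421ca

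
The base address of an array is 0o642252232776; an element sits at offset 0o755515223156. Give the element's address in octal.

Add column by column in base 8, right to left:
  6+6 = 4 carry 1
  7+5+1 = 5 carry 1
  7+1+1 = 1 carry 1
  2+3+1 = 6
  3+2 = 5
  2+2 = 4
  2+5 = 7
  5+1 = 6
  2+5 = 7
  2+5 = 7
  4+5 = 1 carry 1
  6+7+1 = 6 carry 1
  final carry 1

0o1617767456154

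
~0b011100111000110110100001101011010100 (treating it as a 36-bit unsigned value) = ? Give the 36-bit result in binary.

0b100011000111001001011110010100101011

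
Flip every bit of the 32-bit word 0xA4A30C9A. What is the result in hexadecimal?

0x5B5CF365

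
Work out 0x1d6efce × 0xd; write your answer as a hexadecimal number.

Multiply each base-16 digit by 13, carrying:
  e×13 = 182 → write 6 carry 11
  c×13+11 = 167 → write 7 carry 10
  f×13+10 = 205 → write d carry 12
  e×13+12 = 194 → write 2 carry 12
  6×13+12 = 90 → write a carry 5
  d×13+5 = 174 → write e carry 10
  1×13+10 = 23 → write 7 carry 1
  remaining carry: 1

0x17ea2d76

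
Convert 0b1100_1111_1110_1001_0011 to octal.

Group the bits in threes: 011 001 111 111 010 010 011 → 3177223.

0o3177223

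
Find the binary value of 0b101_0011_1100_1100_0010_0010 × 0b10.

Multiply each base-2 digit by 2, carrying:
  0×2 = 0 → write 0
  1×2 = 2 → write 0 carry 1
  0×2+1 = 1 → write 1
  0×2 = 0 → write 0
  0×2 = 0 → write 0
  1×2 = 2 → write 0 carry 1
  0×2+1 = 1 → write 1
  0×2 = 0 → write 0
  0×2 = 0 → write 0
  0×2 = 0 → write 0
  1×2 = 2 → write 0 carry 1
  1×2+1 = 3 → write 1 carry 1
  0×2+1 = 1 → write 1
  0×2 = 0 → write 0
  1×2 = 2 → write 0 carry 1
  1×2+1 = 3 → write 1 carry 1
  1×2+1 = 3 → write 1 carry 1
  1×2+1 = 3 → write 1 carry 1
  0×2+1 = 1 → write 1
  0×2 = 0 → write 0
  1×2 = 2 → write 0 carry 1
  0×2+1 = 1 → write 1
  1×2 = 2 → write 0 carry 1
  remaining carry: 1

0b101001111001100001000100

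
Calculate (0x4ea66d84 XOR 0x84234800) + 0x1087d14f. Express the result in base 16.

First 0x4ea66d84 XOR 0x84234800 = 0xca852584.
Add column by column in base 16, right to left:
  4+f = 3 carry 1
  8+4+1 = d
  5+1 = 6
  2+d = f
  5+7 = c
  8+8 = 0 carry 1
  a+0+1 = b
  c+1 = d

0xdb0cf6d3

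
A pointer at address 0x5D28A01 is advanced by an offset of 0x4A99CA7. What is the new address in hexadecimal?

Add column by column in base 16, right to left:
  1+7 = 8
  0+A = A
  A+C = 6 carry 1
  8+9+1 = 2 carry 1
  2+9+1 = C
  D+A = 7 carry 1
  5+4+1 = A

0xA7C26A8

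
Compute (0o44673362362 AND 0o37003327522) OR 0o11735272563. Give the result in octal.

0o15737372563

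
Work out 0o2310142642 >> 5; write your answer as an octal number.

0o46203055

5 bits is not a whole number of base-8 digits; in binary: 10011001000001100010110100010 >> 5 = 100110010000011000101101.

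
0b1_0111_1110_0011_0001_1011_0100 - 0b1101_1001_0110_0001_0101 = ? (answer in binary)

Subtract column by column in base 2:
  0-1 → 1 (borrow)
  0-0-1 → 1 (borrow)
  1-1-1 → 1 (borrow)
  0-0-1 → 1 (borrow)
  1-1-1 → 1 (borrow)
  1-0-1 → 0
  0-0 → 0
  1-0 → 1
  1-0 → 1
  0-1 → 1 (borrow)
  0-1-1 → 0 (borrow)
  0-0-1 → 1 (borrow)
  1-1-1 → 1 (borrow)
  1-0-1 → 0
  0-0 → 0
  0-1 → 1 (borrow)
  0-1-1 → 0 (borrow)
  1-0-1 → 0
  1-1 → 0
  1-1 → 0
  1-0 → 1
  1-0 → 1
  1-0 → 1
  0-0 → 0
  1-0 → 1

0b1011100001001101110011111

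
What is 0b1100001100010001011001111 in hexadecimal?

0x18622cf

Group the bits into nibbles: 0001 1000 0110 0010 0010 1100 1111 → 18622cf.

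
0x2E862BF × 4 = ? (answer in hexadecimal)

Multiply each base-16 digit by 4, carrying:
  F×4 = 60 → write C carry 3
  B×4+3 = 47 → write F carry 2
  2×4+2 = 10 → write A
  6×4 = 24 → write 8 carry 1
  8×4+1 = 33 → write 1 carry 2
  E×4+2 = 58 → write A carry 3
  2×4+3 = 11 → write B

0xBA18AFC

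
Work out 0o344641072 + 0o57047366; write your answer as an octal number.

0o423710460

Add column by column in base 8, right to left:
  2+6 = 0 carry 1
  7+6+1 = 6 carry 1
  0+3+1 = 4
  1+7 = 0 carry 1
  4+4+1 = 1 carry 1
  6+0+1 = 7
  4+7 = 3 carry 1
  4+5+1 = 2 carry 1
  3+0+1 = 4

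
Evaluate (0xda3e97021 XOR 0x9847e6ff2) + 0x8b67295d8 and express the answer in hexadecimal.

First 0xda3e97021 XOR 0x9847e6ff2 = 0x427971fd3.
Add column by column in base 16, right to left:
  3+8 = b
  d+d = a carry 1
  f+5+1 = 5 carry 1
  1+9+1 = b
  7+2 = 9
  9+7 = 0 carry 1
  7+6+1 = e
  2+b = d
  4+8 = c

0xcde09b5ab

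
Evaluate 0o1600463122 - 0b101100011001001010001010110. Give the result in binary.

0o1600463122 = 0b1110000000100110011001010010 in binary.
Subtract column by column in base 2:
  0-0 → 0
  1-1 → 0
  0-1 → 1 (borrow)
  0-0-1 → 1 (borrow)
  1-1-1 → 1 (borrow)
  0-0-1 → 1 (borrow)
  1-1-1 → 1 (borrow)
  0-0-1 → 1 (borrow)
  0-0-1 → 1 (borrow)
  1-0-1 → 0
  1-1 → 0
  0-0 → 0
  0-1 → 1 (borrow)
  1-0-1 → 0
  1-0 → 1
  0-1 → 1 (borrow)
  0-0-1 → 1 (borrow)
  1-0-1 → 0
  0-1 → 1 (borrow)
  0-1-1 → 0 (borrow)
  0-0-1 → 1 (borrow)
  0-0-1 → 1 (borrow)
  0-0-1 → 1 (borrow)
  0-1-1 → 0 (borrow)
  0-1-1 → 0 (borrow)
  1-0-1 → 0
  1-1 → 0
  1-0 → 1

0b1000011101011101000111111100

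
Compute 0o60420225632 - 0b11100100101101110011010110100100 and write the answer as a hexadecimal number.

0x9f89f5f6

0o60420225632 = 0x184412b9a in hexadecimal.
0b11100100101101110011010110100100 = 0xe4b735a4 in hexadecimal.
Subtract column by column in base 16:
  a-4 → 6
  9-a → f (borrow)
  b-5-1 → 5
  2-3 → f (borrow)
  1-7-1 → 9 (borrow)
  4-b-1 → 8 (borrow)
  4-4-1 → f (borrow)
  8-e-1 → 9 (borrow)
  1-0-1 → 0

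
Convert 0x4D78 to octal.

0o46570

Expand each hex digit to 4 bits: 4=0100 D=1101 7=0111 8=1000.
Group the bits in threes: 100 110 101 111 000 → 46570.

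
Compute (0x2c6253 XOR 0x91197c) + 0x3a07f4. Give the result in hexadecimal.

First 0x2c6253 XOR 0x91197c = 0xbd7b2f.
Add column by column in base 16, right to left:
  f+4 = 3 carry 1
  2+f+1 = 2 carry 1
  b+7+1 = 3 carry 1
  7+0+1 = 8
  d+a = 7 carry 1
  b+3+1 = f

0xf78323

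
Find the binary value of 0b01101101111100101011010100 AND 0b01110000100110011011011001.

AND bit by bit (1 only where both bits are 1):
  01101101111100101011010100
& 01110000100110011011011001
= 01100000100100001011010000

0b01100000100100001011010000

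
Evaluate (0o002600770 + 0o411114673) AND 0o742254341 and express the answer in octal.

0o402214241

Add column by column in base 8, right to left:
  0+3 = 3
  7+7 = 6 carry 1
  7+6+1 = 6 carry 1
  0+4+1 = 5
  0+1 = 1
  6+1 = 7
  2+1 = 3
  0+1 = 1
  0+4 = 4
Sum = 0o413715663; now AND with 0o742254341:
  4&7=4, 1&4=0, 3&2=2, 7&2=2, 1&5=1, 5&4=4, 6&3=2, 6&4=4, 3&1=1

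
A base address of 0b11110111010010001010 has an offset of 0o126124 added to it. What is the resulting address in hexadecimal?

0x1020de

0b11110111010010001010 = 0xf748a in hexadecimal.
0o126124 = 0xac54 in hexadecimal.
Add column by column in base 16, right to left:
  a+4 = e
  8+5 = d
  4+c = 0 carry 1
  7+a+1 = 2 carry 1
  f+0+1 = 0 carry 1
  final carry 1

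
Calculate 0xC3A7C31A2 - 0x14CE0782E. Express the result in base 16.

Subtract column by column in base 16:
  2-E → 4 (borrow)
  A-2-1 → 7
  1-8 → 9 (borrow)
  3-7-1 → B (borrow)
  C-0-1 → B
  7-E → 9 (borrow)
  A-C-1 → D (borrow)
  3-4-1 → E (borrow)
  C-1-1 → A

0xAED9BB974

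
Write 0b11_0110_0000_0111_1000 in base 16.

0x36078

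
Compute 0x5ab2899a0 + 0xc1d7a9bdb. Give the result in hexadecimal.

0x11c8a3357b

Add column by column in base 16, right to left:
  0+b = b
  a+d = 7 carry 1
  9+b+1 = 5 carry 1
  9+9+1 = 3 carry 1
  8+a+1 = 3 carry 1
  2+7+1 = a
  b+d = 8 carry 1
  a+1+1 = c
  5+c = 1 carry 1
  final carry 1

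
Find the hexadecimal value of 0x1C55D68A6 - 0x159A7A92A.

0x6BB5BF7C

Subtract column by column in base 16:
  6-A → C (borrow)
  A-2-1 → 7
  8-9 → F (borrow)
  6-A-1 → B (borrow)
  D-7-1 → 5
  5-A → B (borrow)
  5-9-1 → B (borrow)
  C-5-1 → 6
  1-1 → 0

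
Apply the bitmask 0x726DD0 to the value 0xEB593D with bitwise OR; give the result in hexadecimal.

OR each hex digit independently (no carries):
  E|7=F, B|2=B, 5|6=7, 9|D=D, 3|D=F, D|0=D

0xFB7DFD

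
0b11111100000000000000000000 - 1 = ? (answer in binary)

The trailing 20 digits are 0, so subtracting 1 borrows through: they become 1 and the next digit up decrements.

0b11111011111111111111111111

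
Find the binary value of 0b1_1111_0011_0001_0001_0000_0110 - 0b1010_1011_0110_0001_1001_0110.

Subtract column by column in base 2:
  0-0 → 0
  1-1 → 0
  1-1 → 0
  0-0 → 0
  0-1 → 1 (borrow)
  0-0-1 → 1 (borrow)
  0-0-1 → 1 (borrow)
  0-1-1 → 0 (borrow)
  1-1-1 → 1 (borrow)
  0-0-1 → 1 (borrow)
  0-0-1 → 1 (borrow)
  0-0-1 → 1 (borrow)
  1-0-1 → 0
  0-1 → 1 (borrow)
  0-1-1 → 0 (borrow)
  0-0-1 → 1 (borrow)
  1-1-1 → 1 (borrow)
  1-1-1 → 1 (borrow)
  0-0-1 → 1 (borrow)
  0-1-1 → 0 (borrow)
  1-0-1 → 0
  1-1 → 0
  1-0 → 1
  1-1 → 0
  1-0 → 1

0b1010001111010111101110000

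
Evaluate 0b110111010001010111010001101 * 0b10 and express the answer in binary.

Multiply each base-2 digit by 2, carrying:
  1×2 = 2 → write 0 carry 1
  0×2+1 = 1 → write 1
  1×2 = 2 → write 0 carry 1
  1×2+1 = 3 → write 1 carry 1
  0×2+1 = 1 → write 1
  0×2 = 0 → write 0
  0×2 = 0 → write 0
  1×2 = 2 → write 0 carry 1
  0×2+1 = 1 → write 1
  1×2 = 2 → write 0 carry 1
  1×2+1 = 3 → write 1 carry 1
  1×2+1 = 3 → write 1 carry 1
  0×2+1 = 1 → write 1
  1×2 = 2 → write 0 carry 1
  0×2+1 = 1 → write 1
  1×2 = 2 → write 0 carry 1
  0×2+1 = 1 → write 1
  0×2 = 0 → write 0
  0×2 = 0 → write 0
  1×2 = 2 → write 0 carry 1
  0×2+1 = 1 → write 1
  1×2 = 2 → write 0 carry 1
  1×2+1 = 3 → write 1 carry 1
  1×2+1 = 3 → write 1 carry 1
  0×2+1 = 1 → write 1
  1×2 = 2 → write 0 carry 1
  1×2+1 = 3 → write 1 carry 1
  remaining carry: 1

0b1101110100010101110100011010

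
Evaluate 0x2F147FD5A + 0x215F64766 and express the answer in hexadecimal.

0x5073E44C0

Add column by column in base 16, right to left:
  A+6 = 0 carry 1
  5+6+1 = C
  D+7 = 4 carry 1
  F+4+1 = 4 carry 1
  7+6+1 = E
  4+F = 3 carry 1
  1+5+1 = 7
  F+1 = 0 carry 1
  2+2+1 = 5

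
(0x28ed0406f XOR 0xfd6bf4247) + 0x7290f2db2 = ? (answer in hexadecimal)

0x14817e2fda

First 0x28ed0406f XOR 0xfd6bf4247 = 0xd586f0228.
Add column by column in base 16, right to left:
  8+2 = a
  2+b = d
  2+d = f
  0+2 = 2
  f+f = e carry 1
  6+0+1 = 7
  8+9 = 1 carry 1
  5+2+1 = 8
  d+7 = 4 carry 1
  final carry 1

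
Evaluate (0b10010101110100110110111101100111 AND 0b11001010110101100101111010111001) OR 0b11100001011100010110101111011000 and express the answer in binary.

0b11100001111100110110111111111001

0b10010101110100110110111101100111 AND 0b11001010110101100101111010111001 = 0b10000000110100100100111000100001.
Then OR with 0b11100001011100010110101111011000.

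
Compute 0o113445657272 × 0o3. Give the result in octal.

0o342561416056

Multiply each base-8 digit by 3, carrying:
  2×3 = 6 → write 6
  7×3 = 21 → write 5 carry 2
  2×3+2 = 8 → write 0 carry 1
  7×3+1 = 22 → write 6 carry 2
  5×3+2 = 17 → write 1 carry 2
  6×3+2 = 20 → write 4 carry 2
  5×3+2 = 17 → write 1 carry 2
  4×3+2 = 14 → write 6 carry 1
  4×3+1 = 13 → write 5 carry 1
  3×3+1 = 10 → write 2 carry 1
  1×3+1 = 4 → write 4
  1×3 = 3 → write 3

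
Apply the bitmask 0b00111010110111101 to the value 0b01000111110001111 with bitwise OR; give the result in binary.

OR bit by bit (1 where either bit is 1):
  01000111110001111
| 00111010110111101
= 01111111110111111

0b01111111110111111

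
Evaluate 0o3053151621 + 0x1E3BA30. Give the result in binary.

0b11010100100001000110111000001

0o3053151621 = 0b11000101011001101001110010001 in binary.
0x1E3BA30 = 0b1111000111011101000110000 in binary.
Add column by column in base 2, right to left:
  1+0 = 1
  0+0 = 0
  0+0 = 0
  0+0 = 0
  1+1 = 0 carry 1
  0+1+1 = 0 carry 1
  0+0+1 = 1
  1+0 = 1
  1+0 = 1
  1+1 = 0 carry 1
  0+0+1 = 1
  0+1 = 1
  1+1 = 0 carry 1
  0+1+1 = 0 carry 1
  1+0+1 = 0 carry 1
  1+1+1 = 1 carry 1
  0+1+1 = 0 carry 1
  0+1+1 = 0 carry 1
  1+0+1 = 0 carry 1
  1+0+1 = 0 carry 1
  0+0+1 = 1
  1+1 = 0 carry 1
  0+1+1 = 0 carry 1
  1+1+1 = 1 carry 1
  0+1+1 = 0 carry 1
  0+0+1 = 1
  0+0 = 0
  1+0 = 1
  1+0 = 1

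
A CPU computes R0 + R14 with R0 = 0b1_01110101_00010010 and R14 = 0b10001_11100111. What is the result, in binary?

0b11000011011111001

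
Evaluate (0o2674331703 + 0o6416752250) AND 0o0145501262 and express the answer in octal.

Add column by column in base 8, right to left:
  3+0 = 3
  0+5 = 5
  7+2 = 1 carry 1
  1+2+1 = 4
  3+5 = 0 carry 1
  3+7+1 = 3 carry 1
  4+6+1 = 3 carry 1
  7+1+1 = 1 carry 1
  6+4+1 = 3 carry 1
  2+6+1 = 1 carry 1
  final carry 1
Sum = 0o11313304153; now AND with 0o0145501262:
  1&0=0, 1&0=0, 3&1=1, 1&4=0, 3&5=1, 3&5=1, 0&0=0, 4&1=0, 1&2=0, 5&6=4, 3&2=2

0o101100042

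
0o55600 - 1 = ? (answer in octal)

The trailing 2 digits are 0, so subtracting 1 borrows through: they become 7 and the next digit up decrements.

0o55577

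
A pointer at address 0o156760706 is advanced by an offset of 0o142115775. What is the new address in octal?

0o321076703

Add column by column in base 8, right to left:
  6+5 = 3 carry 1
  0+7+1 = 0 carry 1
  7+7+1 = 7 carry 1
  0+5+1 = 6
  6+1 = 7
  7+1 = 0 carry 1
  6+2+1 = 1 carry 1
  5+4+1 = 2 carry 1
  1+1+1 = 3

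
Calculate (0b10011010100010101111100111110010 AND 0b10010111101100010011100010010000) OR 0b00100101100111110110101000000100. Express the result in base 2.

0b10011010100010101111100111110010 AND 0b10010111101100010011100010010000 = 0b10010010100000000011100010010000.
Then OR with 0b00100101100111110110101000000100.

0b10110111100111110111101010010100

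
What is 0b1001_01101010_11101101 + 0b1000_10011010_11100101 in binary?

0b100100000010111010010

Add column by column in base 2, right to left:
  1+1 = 0 carry 1
  0+0+1 = 1
  1+1 = 0 carry 1
  1+0+1 = 0 carry 1
  0+0+1 = 1
  1+1 = 0 carry 1
  1+1+1 = 1 carry 1
  1+1+1 = 1 carry 1
  0+0+1 = 1
  1+1 = 0 carry 1
  0+0+1 = 1
  1+1 = 0 carry 1
  0+1+1 = 0 carry 1
  1+0+1 = 0 carry 1
  1+0+1 = 0 carry 1
  0+1+1 = 0 carry 1
  1+0+1 = 0 carry 1
  0+0+1 = 1
  0+0 = 0
  1+1 = 0 carry 1
  final carry 1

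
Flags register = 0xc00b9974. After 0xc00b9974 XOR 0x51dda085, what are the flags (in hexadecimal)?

XOR each hex digit independently (no carries):
  c^5=9, 0^1=1, 0^d=d, b^d=6, 9^a=3, 9^0=9, 7^8=f, 4^5=1

0x91d639f1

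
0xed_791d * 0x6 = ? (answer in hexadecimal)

0x590d6ae

Multiply each base-16 digit by 6, carrying:
  d×6 = 78 → write e carry 4
  1×6+4 = 10 → write a
  9×6 = 54 → write 6 carry 3
  7×6+3 = 45 → write d carry 2
  d×6+2 = 80 → write 0 carry 5
  e×6+5 = 89 → write 9 carry 5
  remaining carry: 5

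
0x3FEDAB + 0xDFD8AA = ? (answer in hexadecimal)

Add column by column in base 16, right to left:
  B+A = 5 carry 1
  A+A+1 = 5 carry 1
  D+8+1 = 6 carry 1
  E+D+1 = C carry 1
  F+F+1 = F carry 1
  3+D+1 = 1 carry 1
  final carry 1

0x11FC655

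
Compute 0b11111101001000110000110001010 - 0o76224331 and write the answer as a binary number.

0b11110101010110011100010110001

0o76224331 = 0b111110010010100011011001 in binary.
Subtract column by column in base 2:
  0-1 → 1 (borrow)
  1-0-1 → 0
  0-0 → 0
  1-1 → 0
  0-1 → 1 (borrow)
  0-0-1 → 1 (borrow)
  0-1-1 → 0 (borrow)
  1-1-1 → 1 (borrow)
  1-0-1 → 0
  0-0 → 0
  0-0 → 0
  0-1 → 1 (borrow)
  0-0-1 → 1 (borrow)
  1-1-1 → 1 (borrow)
  1-0-1 → 0
  0-0 → 0
  0-1 → 1 (borrow)
  0-0-1 → 1 (borrow)
  1-0-1 → 0
  0-1 → 1 (borrow)
  0-1-1 → 0 (borrow)
  1-1-1 → 1 (borrow)
  0-1-1 → 0 (borrow)
  1-1-1 → 1 (borrow)
  1-0-1 → 0
  1-0 → 1
  1-0 → 1
  1-0 → 1
  1-0 → 1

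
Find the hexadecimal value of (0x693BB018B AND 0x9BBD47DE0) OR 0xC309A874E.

0xCB39A87CE

0x693BB018B AND 0x9BBD47DE0 = 0x093900180.
Then OR with 0xC309A874E.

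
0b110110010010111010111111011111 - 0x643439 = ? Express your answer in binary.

0b110101111001110111101110100110

0x643439 = 0b11001000011010000111001 in binary.
Subtract column by column in base 2:
  1-1 → 0
  1-0 → 1
  1-0 → 1
  1-1 → 0
  1-1 → 0
  0-1 → 1 (borrow)
  1-0-1 → 0
  1-0 → 1
  1-0 → 1
  1-0 → 1
  1-1 → 0
  1-0 → 1
  0-1 → 1 (borrow)
  1-1-1 → 1 (borrow)
  0-0-1 → 1 (borrow)
  1-0-1 → 0
  1-0 → 1
  1-0 → 1
  0-1 → 1 (borrow)
  1-0-1 → 0
  0-0 → 0
  0-1 → 1 (borrow)
  1-1-1 → 1 (borrow)
  0-0-1 → 1 (borrow)
  0-0-1 → 1 (borrow)
  1-0-1 → 0
  1-0 → 1
  0-0 → 0
  1-0 → 1
  1-0 → 1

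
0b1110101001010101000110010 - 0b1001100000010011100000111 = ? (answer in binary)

Subtract column by column in base 2:
  0-1 → 1 (borrow)
  1-1-1 → 1 (borrow)
  0-1-1 → 0 (borrow)
  0-0-1 → 1 (borrow)
  1-0-1 → 0
  1-0 → 1
  0-0 → 0
  0-0 → 0
  0-1 → 1 (borrow)
  1-1-1 → 1 (borrow)
  0-1-1 → 0 (borrow)
  1-0-1 → 0
  0-0 → 0
  1-1 → 0
  0-0 → 0
  1-0 → 1
  0-0 → 0
  0-0 → 0
  1-0 → 1
  0-0 → 0
  1-1 → 0
  0-1 → 1 (borrow)
  1-0-1 → 0
  1-0 → 1
  1-1 → 0

0b101001001000001100101011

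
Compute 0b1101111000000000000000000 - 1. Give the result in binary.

The trailing 18 digits are 0, so subtracting 1 borrows through: they become 1 and the next digit up decrements.

0b1101110111111111111111111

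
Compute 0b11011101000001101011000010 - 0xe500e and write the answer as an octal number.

0o331345264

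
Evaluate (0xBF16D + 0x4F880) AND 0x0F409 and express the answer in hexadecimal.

Add column by column in base 16, right to left:
  D+0 = D
  6+8 = E
  1+8 = 9
  F+F = E carry 1
  B+4+1 = 0 carry 1
  final carry 1
Sum = 0x10E9ED; now AND with 0x0F409:
  1&0=0, 0&0=0, E&F=E, 9&4=0, E&0=0, D&9=9

0xE009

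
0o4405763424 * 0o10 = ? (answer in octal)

0o44057634240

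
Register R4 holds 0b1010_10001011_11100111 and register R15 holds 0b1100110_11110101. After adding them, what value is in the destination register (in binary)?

Add column by column in base 2, right to left:
  1+1 = 0 carry 1
  1+0+1 = 0 carry 1
  1+1+1 = 1 carry 1
  0+0+1 = 1
  0+1 = 1
  1+1 = 0 carry 1
  1+1+1 = 1 carry 1
  1+1+1 = 1 carry 1
  1+0+1 = 0 carry 1
  1+1+1 = 1 carry 1
  0+1+1 = 0 carry 1
  1+0+1 = 0 carry 1
  0+0+1 = 1
  0+1 = 1
  0+1 = 1
  1+0 = 1
  0+0 = 0
  1+0 = 1
  0+0 = 0
  1+0 = 1

0b10101111001011011100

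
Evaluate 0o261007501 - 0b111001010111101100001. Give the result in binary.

0b10101001110101111111100000

0o261007501 = 0b10110001000000111101000001 in binary.
Subtract column by column in base 2:
  1-1 → 0
  0-0 → 0
  0-0 → 0
  0-0 → 0
  0-0 → 0
  0-1 → 1 (borrow)
  1-1-1 → 1 (borrow)
  0-0-1 → 1 (borrow)
  1-1-1 → 1 (borrow)
  1-1-1 → 1 (borrow)
  1-1-1 → 1 (borrow)
  1-1-1 → 1 (borrow)
  0-0-1 → 1 (borrow)
  0-1-1 → 0 (borrow)
  0-0-1 → 1 (borrow)
  0-1-1 → 0 (borrow)
  0-0-1 → 1 (borrow)
  0-0-1 → 1 (borrow)
  1-1-1 → 1 (borrow)
  0-1-1 → 0 (borrow)
  0-1-1 → 0 (borrow)
  0-0-1 → 1 (borrow)
  1-0-1 → 0
  1-0 → 1
  0-0 → 0
  1-0 → 1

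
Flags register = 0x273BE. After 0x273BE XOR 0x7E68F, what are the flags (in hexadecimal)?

0x59531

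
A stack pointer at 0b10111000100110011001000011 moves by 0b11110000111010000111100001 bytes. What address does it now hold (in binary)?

Add column by column in base 2, right to left:
  1+1 = 0 carry 1
  1+0+1 = 0 carry 1
  0+0+1 = 1
  0+0 = 0
  0+0 = 0
  0+1 = 1
  1+1 = 0 carry 1
  0+1+1 = 0 carry 1
  0+1+1 = 0 carry 1
  1+0+1 = 0 carry 1
  1+0+1 = 0 carry 1
  0+0+1 = 1
  0+0 = 0
  1+1 = 0 carry 1
  1+0+1 = 0 carry 1
  0+1+1 = 0 carry 1
  0+1+1 = 0 carry 1
  1+1+1 = 1 carry 1
  0+0+1 = 1
  0+0 = 0
  0+0 = 0
  1+0 = 1
  1+1 = 0 carry 1
  1+1+1 = 1 carry 1
  0+1+1 = 0 carry 1
  1+1+1 = 1 carry 1
  final carry 1

0b110101001100000100000100100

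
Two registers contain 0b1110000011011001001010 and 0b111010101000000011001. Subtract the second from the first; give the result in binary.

0b110101110011000110001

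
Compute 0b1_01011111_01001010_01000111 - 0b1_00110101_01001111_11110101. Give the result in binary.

0b1010011111101001010010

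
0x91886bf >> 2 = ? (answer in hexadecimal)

0x24621af

2 bits is not a whole number of base-16 digits; in binary: 1001000110001000011010111111 >> 2 = 10010001100010000110101111.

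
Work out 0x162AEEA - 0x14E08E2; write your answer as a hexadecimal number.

Subtract column by column in base 16:
  A-2 → 8
  E-E → 0
  E-8 → 6
  A-0 → A
  2-E → 4 (borrow)
  6-4-1 → 1
  1-1 → 0

0x14A608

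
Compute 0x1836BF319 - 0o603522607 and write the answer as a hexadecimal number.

0x17D5D4D92

0o603522607 = 0x60EA587 in hexadecimal.
Subtract column by column in base 16:
  9-7 → 2
  1-8 → 9 (borrow)
  3-5-1 → D (borrow)
  F-A-1 → 4
  B-E → D (borrow)
  6-0-1 → 5
  3-6 → D (borrow)
  8-0-1 → 7
  1-0 → 1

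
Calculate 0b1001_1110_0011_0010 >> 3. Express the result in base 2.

0b1001111000110

Right shift by 3: drop the 3 least-significant bits.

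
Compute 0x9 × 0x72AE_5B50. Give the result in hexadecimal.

Multiply each base-16 digit by 9, carrying:
  0×9 = 0 → write 0
  5×9 = 45 → write D carry 2
  B×9+2 = 101 → write 5 carry 6
  5×9+6 = 51 → write 3 carry 3
  E×9+3 = 129 → write 1 carry 8
  A×9+8 = 98 → write 2 carry 6
  2×9+6 = 24 → write 8 carry 1
  7×9+1 = 64 → write 0 carry 4
  remaining carry: 4

0x4082135D0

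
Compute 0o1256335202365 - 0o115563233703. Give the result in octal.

0o1140551746462

Subtract column by column in base 8:
  5-3 → 2
  6-0 → 6
  3-7 → 4 (borrow)
  2-3-1 → 6 (borrow)
  0-3-1 → 4 (borrow)
  2-2-1 → 7 (borrow)
  5-3-1 → 1
  3-6 → 5 (borrow)
  3-5-1 → 5 (borrow)
  6-5-1 → 0
  5-1 → 4
  2-1 → 1
  1-0 → 1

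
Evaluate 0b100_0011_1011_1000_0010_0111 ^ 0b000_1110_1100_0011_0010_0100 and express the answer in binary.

XOR bit by bit (1 where the bits differ):
  10000111011100000100111
^ 00011101100001100100100
= 10011010111101100000011

0b10011010111101100000011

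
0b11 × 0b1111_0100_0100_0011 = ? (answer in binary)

0b101101110011001001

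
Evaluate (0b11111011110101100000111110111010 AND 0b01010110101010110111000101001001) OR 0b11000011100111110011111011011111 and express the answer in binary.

0b11010011100111110011111111011111

0b11111011110101100000111110111010 AND 0b01010110101010110111000101001001 = 0b01010010100000100000000100001000.
Then OR with 0b11000011100111110011111011011111.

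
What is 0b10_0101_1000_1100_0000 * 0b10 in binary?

0b1001011000110000000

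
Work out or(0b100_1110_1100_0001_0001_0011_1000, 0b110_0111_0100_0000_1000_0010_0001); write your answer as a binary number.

OR bit by bit (1 where either bit is 1):
  100111011000001000100111000
| 110011101000000100000100001
= 110111111000001100100111001

0b110111111000001100100111001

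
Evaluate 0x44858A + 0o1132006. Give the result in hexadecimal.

0x493990

0o1132006 = 0x4B406 in hexadecimal.
Add column by column in base 16, right to left:
  A+6 = 0 carry 1
  8+0+1 = 9
  5+4 = 9
  8+B = 3 carry 1
  4+4+1 = 9
  4+0 = 4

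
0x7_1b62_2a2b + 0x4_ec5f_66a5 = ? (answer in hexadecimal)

Add column by column in base 16, right to left:
  b+5 = 0 carry 1
  2+a+1 = d
  a+6 = 0 carry 1
  2+6+1 = 9
  2+f = 1 carry 1
  6+5+1 = c
  b+c = 7 carry 1
  1+e+1 = 0 carry 1
  7+4+1 = c

0xc07c190d0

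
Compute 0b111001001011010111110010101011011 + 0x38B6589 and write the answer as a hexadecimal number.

0b111001001011010111110010101011011 = 0x1C96BE55B in hexadecimal.
Add column by column in base 16, right to left:
  B+9 = 4 carry 1
  5+8+1 = E
  5+5 = A
  E+6 = 4 carry 1
  B+B+1 = 7 carry 1
  6+8+1 = F
  9+3 = C
  C+0 = C
  1+0 = 1

0x1CCF74AE4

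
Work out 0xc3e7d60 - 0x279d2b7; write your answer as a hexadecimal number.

Subtract column by column in base 16:
  0-7 → 9 (borrow)
  6-b-1 → a (borrow)
  d-2-1 → a
  7-d → a (borrow)
  e-9-1 → 4
  3-7 → c (borrow)
  c-2-1 → 9

0x9c4aaa9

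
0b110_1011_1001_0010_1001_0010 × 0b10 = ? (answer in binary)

0b110101110010010100100100

Multiply each base-2 digit by 2, carrying:
  0×2 = 0 → write 0
  1×2 = 2 → write 0 carry 1
  0×2+1 = 1 → write 1
  0×2 = 0 → write 0
  1×2 = 2 → write 0 carry 1
  0×2+1 = 1 → write 1
  0×2 = 0 → write 0
  1×2 = 2 → write 0 carry 1
  0×2+1 = 1 → write 1
  1×2 = 2 → write 0 carry 1
  0×2+1 = 1 → write 1
  0×2 = 0 → write 0
  1×2 = 2 → write 0 carry 1
  0×2+1 = 1 → write 1
  0×2 = 0 → write 0
  1×2 = 2 → write 0 carry 1
  1×2+1 = 3 → write 1 carry 1
  1×2+1 = 3 → write 1 carry 1
  0×2+1 = 1 → write 1
  1×2 = 2 → write 0 carry 1
  0×2+1 = 1 → write 1
  1×2 = 2 → write 0 carry 1
  1×2+1 = 3 → write 1 carry 1
  remaining carry: 1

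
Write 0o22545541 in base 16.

0x4acb61

Each octal digit is 3 bits: 2=010 2=010 5=101 4=100 5=101 5=101 4=100 1=001.
Group the bits into nibbles: 0100 1010 1100 1011 0110 0001 → 4acb61.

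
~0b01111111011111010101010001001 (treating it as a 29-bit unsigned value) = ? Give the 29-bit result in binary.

Invert each bit: 01111111011111010101010001001 → 10000000100000101010101110110.

0b10000000100000101010101110110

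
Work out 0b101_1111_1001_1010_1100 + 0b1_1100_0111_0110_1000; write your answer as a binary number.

0b1111100000100010100

Add column by column in base 2, right to left:
  0+0 = 0
  0+0 = 0
  1+0 = 1
  1+1 = 0 carry 1
  0+0+1 = 1
  1+1 = 0 carry 1
  0+1+1 = 0 carry 1
  1+0+1 = 0 carry 1
  1+1+1 = 1 carry 1
  0+1+1 = 0 carry 1
  0+1+1 = 0 carry 1
  1+0+1 = 0 carry 1
  1+0+1 = 0 carry 1
  1+0+1 = 0 carry 1
  1+1+1 = 1 carry 1
  1+1+1 = 1 carry 1
  1+1+1 = 1 carry 1
  0+0+1 = 1
  1+0 = 1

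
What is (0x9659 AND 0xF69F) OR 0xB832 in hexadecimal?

0xBE3B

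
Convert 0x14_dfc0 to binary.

0b101001101111111000000

Expand each hex digit to 4 bits: 1=0001 4=0100 d=1101 f=1111 c=1100 0=0000.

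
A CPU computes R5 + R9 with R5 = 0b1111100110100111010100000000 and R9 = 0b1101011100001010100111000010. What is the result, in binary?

0b11101000010110001111011000010

Add column by column in base 2, right to left:
  0+0 = 0
  0+1 = 1
  0+0 = 0
  0+0 = 0
  0+0 = 0
  0+0 = 0
  0+1 = 1
  0+1 = 1
  1+1 = 0 carry 1
  0+0+1 = 1
  1+0 = 1
  0+1 = 1
  1+0 = 1
  1+1 = 0 carry 1
  1+0+1 = 0 carry 1
  0+1+1 = 0 carry 1
  0+0+1 = 1
  1+0 = 1
  0+0 = 0
  1+0 = 1
  1+1 = 0 carry 1
  0+1+1 = 0 carry 1
  0+1+1 = 0 carry 1
  1+0+1 = 0 carry 1
  1+1+1 = 1 carry 1
  1+0+1 = 0 carry 1
  1+1+1 = 1 carry 1
  1+1+1 = 1 carry 1
  final carry 1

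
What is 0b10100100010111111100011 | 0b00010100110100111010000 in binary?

0b10110100110111111110011

OR bit by bit (1 where either bit is 1):
  10100100010111111100011
| 00010100110100111010000
= 10110100110111111110011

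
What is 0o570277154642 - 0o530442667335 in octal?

Subtract column by column in base 8:
  2-5 → 5 (borrow)
  4-3-1 → 0
  6-3 → 3
  4-7 → 5 (borrow)
  5-6-1 → 6 (borrow)
  1-6-1 → 2 (borrow)
  7-2-1 → 4
  7-4 → 3
  2-4 → 6 (borrow)
  0-0-1 → 7 (borrow)
  7-3-1 → 3
  5-5 → 0

0o37634265305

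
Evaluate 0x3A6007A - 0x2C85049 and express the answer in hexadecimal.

0xDDB031

Subtract column by column in base 16:
  A-9 → 1
  7-4 → 3
  0-0 → 0
  0-5 → B (borrow)
  6-8-1 → D (borrow)
  A-C-1 → D (borrow)
  3-2-1 → 0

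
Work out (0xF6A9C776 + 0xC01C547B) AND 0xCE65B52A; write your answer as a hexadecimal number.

0x86441120

Add column by column in base 16, right to left:
  6+B = 1 carry 1
  7+7+1 = F
  7+4 = B
  C+5 = 1 carry 1
  9+C+1 = 6 carry 1
  A+1+1 = C
  6+0 = 6
  F+C = B carry 1
  final carry 1
Sum = 0x1B6C61BF1; now AND with 0xCE65B52A:
  1&0=0, B&C=8, 6&E=6, C&6=4, 6&5=4, 1&B=1, B&5=1, F&2=2, 1&A=0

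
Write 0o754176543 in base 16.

Each octal digit is 3 bits: 7=111 5=101 4=100 1=001 7=111 6=110 5=101 4=100 3=011.
Group the bits into nibbles: 0111 1011 0000 1111 1101 0110 0011 → 7B0FD63.

0x7B0FD63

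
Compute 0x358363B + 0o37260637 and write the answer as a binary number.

0b11110101011001011111011010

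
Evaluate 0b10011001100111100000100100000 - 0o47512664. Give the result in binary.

0o47512664 = 0b100111101001010110110100 in binary.
Subtract column by column in base 2:
  0-0 → 0
  0-0 → 0
  0-1 → 1 (borrow)
  0-0-1 → 1 (borrow)
  0-1-1 → 0 (borrow)
  1-1-1 → 1 (borrow)
  0-0-1 → 1 (borrow)
  0-1-1 → 0 (borrow)
  1-1-1 → 1 (borrow)
  0-0-1 → 1 (borrow)
  0-1-1 → 0 (borrow)
  0-0-1 → 1 (borrow)
  0-1-1 → 0 (borrow)
  0-0-1 → 1 (borrow)
  1-0-1 → 0
  1-1 → 0
  1-0 → 1
  1-1 → 0
  0-1 → 1 (borrow)
  0-1-1 → 0 (borrow)
  1-1-1 → 1 (borrow)
  1-0-1 → 0
  0-0 → 0
  0-1 → 1 (borrow)
  1-0-1 → 0
  1-0 → 1
  0-0 → 0
  0-0 → 0
  1-0 → 1

0b10010100101010010101101101100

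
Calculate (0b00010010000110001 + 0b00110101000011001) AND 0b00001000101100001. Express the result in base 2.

0b1000000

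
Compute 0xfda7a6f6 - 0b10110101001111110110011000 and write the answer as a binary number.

0xfda7a6f6 = 0b11111101101001111010011011110110 in binary.
Subtract column by column in base 2:
  0-0 → 0
  1-0 → 1
  1-0 → 1
  0-1 → 1 (borrow)
  1-1-1 → 1 (borrow)
  1-0-1 → 0
  1-0 → 1
  1-1 → 0
  0-1 → 1 (borrow)
  1-0-1 → 0
  1-1 → 0
  0-1 → 1 (borrow)
  0-1-1 → 0 (borrow)
  1-1-1 → 1 (borrow)
  0-1-1 → 0 (borrow)
  1-1-1 → 1 (borrow)
  1-0-1 → 0
  1-0 → 1
  1-1 → 0
  0-0 → 0
  0-1 → 1 (borrow)
  1-0-1 → 0
  0-1 → 1 (borrow)
  1-1-1 → 1 (borrow)
  1-0-1 → 0
  0-1 → 1 (borrow)
  1-0-1 → 0
  1-0 → 1
  1-0 → 1
  1-0 → 1
  1-0 → 1
  1-0 → 1

0b11111010110100101010100101011110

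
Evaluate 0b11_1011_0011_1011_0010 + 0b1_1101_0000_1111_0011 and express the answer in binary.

0b1011000010010100101

Add column by column in base 2, right to left:
  0+1 = 1
  1+1 = 0 carry 1
  0+0+1 = 1
  0+0 = 0
  1+1 = 0 carry 1
  1+1+1 = 1 carry 1
  0+1+1 = 0 carry 1
  1+1+1 = 1 carry 1
  1+0+1 = 0 carry 1
  1+0+1 = 0 carry 1
  0+0+1 = 1
  0+0 = 0
  1+1 = 0 carry 1
  1+0+1 = 0 carry 1
  0+1+1 = 0 carry 1
  1+1+1 = 1 carry 1
  1+1+1 = 1 carry 1
  1+0+1 = 0 carry 1
  final carry 1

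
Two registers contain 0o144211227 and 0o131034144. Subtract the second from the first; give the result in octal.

Subtract column by column in base 8:
  7-4 → 3
  2-4 → 6 (borrow)
  2-1-1 → 0
  1-4 → 5 (borrow)
  1-3-1 → 5 (borrow)
  2-0-1 → 1
  4-1 → 3
  4-3 → 1
  1-1 → 0

0o13155063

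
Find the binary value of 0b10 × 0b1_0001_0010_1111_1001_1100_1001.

0b10001001011111001110010010

Multiply each base-2 digit by 2, carrying:
  1×2 = 2 → write 0 carry 1
  0×2+1 = 1 → write 1
  0×2 = 0 → write 0
  1×2 = 2 → write 0 carry 1
  0×2+1 = 1 → write 1
  0×2 = 0 → write 0
  1×2 = 2 → write 0 carry 1
  1×2+1 = 3 → write 1 carry 1
  1×2+1 = 3 → write 1 carry 1
  0×2+1 = 1 → write 1
  0×2 = 0 → write 0
  1×2 = 2 → write 0 carry 1
  1×2+1 = 3 → write 1 carry 1
  1×2+1 = 3 → write 1 carry 1
  1×2+1 = 3 → write 1 carry 1
  1×2+1 = 3 → write 1 carry 1
  0×2+1 = 1 → write 1
  1×2 = 2 → write 0 carry 1
  0×2+1 = 1 → write 1
  0×2 = 0 → write 0
  1×2 = 2 → write 0 carry 1
  0×2+1 = 1 → write 1
  0×2 = 0 → write 0
  0×2 = 0 → write 0
  1×2 = 2 → write 0 carry 1
  remaining carry: 1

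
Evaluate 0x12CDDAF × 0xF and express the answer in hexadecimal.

Multiply each base-16 digit by 15, carrying:
  F×15 = 225 → write 1 carry 14
  A×15+14 = 164 → write 4 carry 10
  D×15+10 = 205 → write D carry 12
  D×15+12 = 207 → write F carry 12
  C×15+12 = 192 → write 0 carry 12
  2×15+12 = 42 → write A carry 2
  1×15+2 = 17 → write 1 carry 1
  remaining carry: 1

0x11A0FD41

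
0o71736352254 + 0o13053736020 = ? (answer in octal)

Add column by column in base 8, right to left:
  4+0 = 4
  5+2 = 7
  2+0 = 2
  2+6 = 0 carry 1
  5+3+1 = 1 carry 1
  3+7+1 = 3 carry 1
  6+3+1 = 2 carry 1
  3+5+1 = 1 carry 1
  7+0+1 = 0 carry 1
  1+3+1 = 5
  7+1 = 0 carry 1
  final carry 1

0o105012310274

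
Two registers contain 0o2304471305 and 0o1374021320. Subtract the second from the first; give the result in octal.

Subtract column by column in base 8:
  5-0 → 5
  0-2 → 6 (borrow)
  3-3-1 → 7 (borrow)
  1-1-1 → 7 (borrow)
  7-2-1 → 4
  4-0 → 4
  4-4 → 0
  0-7 → 1 (borrow)
  3-3-1 → 7 (borrow)
  2-1-1 → 0

0o710447765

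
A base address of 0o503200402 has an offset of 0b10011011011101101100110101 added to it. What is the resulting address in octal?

0b10011011011101101100110101 = 0o233355465 in octal.
Add column by column in base 8, right to left:
  2+5 = 7
  0+6 = 6
  4+4 = 0 carry 1
  0+5+1 = 6
  0+5 = 5
  2+3 = 5
  3+3 = 6
  0+3 = 3
  5+2 = 7

0o736556067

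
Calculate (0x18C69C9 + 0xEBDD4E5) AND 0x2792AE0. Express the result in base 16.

Add column by column in base 16, right to left:
  9+5 = E
  C+E = A carry 1
  9+4+1 = E
  6+D = 3 carry 1
  C+D+1 = A carry 1
  8+B+1 = 4 carry 1
  1+E+1 = 0 carry 1
  final carry 1
Sum = 0x104A3EAE; now AND with 0x2792AE0:
  1&0=0, 0&2=0, 4&7=4, A&9=8, 3&2=2, E&A=A, A&E=A, E&0=0

0x482AA0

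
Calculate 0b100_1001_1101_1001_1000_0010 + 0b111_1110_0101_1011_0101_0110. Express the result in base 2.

Add column by column in base 2, right to left:
  0+0 = 0
  1+1 = 0 carry 1
  0+1+1 = 0 carry 1
  0+0+1 = 1
  0+1 = 1
  0+0 = 0
  0+1 = 1
  1+0 = 1
  1+1 = 0 carry 1
  0+1+1 = 0 carry 1
  0+0+1 = 1
  1+1 = 0 carry 1
  1+1+1 = 1 carry 1
  0+0+1 = 1
  1+1 = 0 carry 1
  1+0+1 = 0 carry 1
  1+0+1 = 0 carry 1
  0+1+1 = 0 carry 1
  0+1+1 = 0 carry 1
  1+1+1 = 1 carry 1
  0+1+1 = 0 carry 1
  0+1+1 = 0 carry 1
  1+1+1 = 1 carry 1
  final carry 1

0b110010000011010011011000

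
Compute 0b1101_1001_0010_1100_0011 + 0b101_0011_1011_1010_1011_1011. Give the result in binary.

Add column by column in base 2, right to left:
  1+1 = 0 carry 1
  1+1+1 = 1 carry 1
  0+0+1 = 1
  0+1 = 1
  0+1 = 1
  0+1 = 1
  1+0 = 1
  1+1 = 0 carry 1
  0+0+1 = 1
  1+1 = 0 carry 1
  0+0+1 = 1
  0+1 = 1
  1+1 = 0 carry 1
  0+1+1 = 0 carry 1
  0+0+1 = 1
  1+1 = 0 carry 1
  1+1+1 = 1 carry 1
  0+1+1 = 0 carry 1
  1+0+1 = 0 carry 1
  1+0+1 = 0 carry 1
  0+1+1 = 0 carry 1
  0+0+1 = 1
  0+1 = 1

0b11000010100110101111110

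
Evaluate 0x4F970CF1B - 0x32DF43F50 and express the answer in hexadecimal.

0x1CB7C8FCB

Subtract column by column in base 16:
  B-0 → B
  1-5 → C (borrow)
  F-F-1 → F (borrow)
  C-3-1 → 8
  0-4 → C (borrow)
  7-F-1 → 7 (borrow)
  9-D-1 → B (borrow)
  F-2-1 → C
  4-3 → 1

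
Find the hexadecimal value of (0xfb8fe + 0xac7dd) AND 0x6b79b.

0x2809b

Add column by column in base 16, right to left:
  e+d = b carry 1
  f+d+1 = d carry 1
  8+7+1 = 0 carry 1
  b+c+1 = 8 carry 1
  f+a+1 = a carry 1
  final carry 1
Sum = 0x1a80db; now AND with 0x6b79b:
  1&0=0, a&6=2, 8&b=8, 0&7=0, d&9=9, b&b=b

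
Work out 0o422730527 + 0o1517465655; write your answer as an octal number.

Add column by column in base 8, right to left:
  7+5 = 4 carry 1
  2+5+1 = 0 carry 1
  5+6+1 = 4 carry 1
  0+5+1 = 6
  3+6 = 1 carry 1
  7+4+1 = 4 carry 1
  2+7+1 = 2 carry 1
  2+1+1 = 4
  4+5 = 1 carry 1
  0+1+1 = 2

0o2142416404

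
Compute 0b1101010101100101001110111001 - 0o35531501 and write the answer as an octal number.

0o1467720170

0b1101010101100101001110111001 = 0o1525451671 in octal.
Subtract column by column in base 8:
  1-1 → 0
  7-0 → 7
  6-5 → 1
  1-1 → 0
  5-3 → 2
  4-5 → 7 (borrow)
  5-5-1 → 7 (borrow)
  2-3-1 → 6 (borrow)
  5-0-1 → 4
  1-0 → 1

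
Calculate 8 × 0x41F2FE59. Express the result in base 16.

Multiply each base-16 digit by 8, carrying:
  9×8 = 72 → write 8 carry 4
  5×8+4 = 44 → write C carry 2
  E×8+2 = 114 → write 2 carry 7
  F×8+7 = 127 → write F carry 7
  2×8+7 = 23 → write 7 carry 1
  F×8+1 = 121 → write 9 carry 7
  1×8+7 = 15 → write F
  4×8 = 32 → write 0 carry 2
  remaining carry: 2

0x20F97F2C8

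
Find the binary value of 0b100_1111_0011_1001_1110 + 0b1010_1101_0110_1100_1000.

0b11111100101001100110

Add column by column in base 2, right to left:
  0+0 = 0
  1+0 = 1
  1+0 = 1
  1+1 = 0 carry 1
  1+0+1 = 0 carry 1
  0+0+1 = 1
  0+1 = 1
  1+1 = 0 carry 1
  1+0+1 = 0 carry 1
  1+1+1 = 1 carry 1
  0+1+1 = 0 carry 1
  0+0+1 = 1
  1+1 = 0 carry 1
  1+0+1 = 0 carry 1
  1+1+1 = 1 carry 1
  1+1+1 = 1 carry 1
  0+0+1 = 1
  0+1 = 1
  1+0 = 1
  0+1 = 1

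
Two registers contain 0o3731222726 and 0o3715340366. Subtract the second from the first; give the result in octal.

Subtract column by column in base 8:
  6-6 → 0
  2-6 → 4 (borrow)
  7-3-1 → 3
  2-0 → 2
  2-4 → 6 (borrow)
  2-3-1 → 6 (borrow)
  1-5-1 → 3 (borrow)
  3-1-1 → 1
  7-7 → 0
  3-3 → 0

0o13662340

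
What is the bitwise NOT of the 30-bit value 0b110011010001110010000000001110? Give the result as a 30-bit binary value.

0b001100101110001101111111110001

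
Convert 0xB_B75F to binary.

0b10111011011101011111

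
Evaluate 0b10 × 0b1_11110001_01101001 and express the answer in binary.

Multiply each base-2 digit by 2, carrying:
  1×2 = 2 → write 0 carry 1
  0×2+1 = 1 → write 1
  0×2 = 0 → write 0
  1×2 = 2 → write 0 carry 1
  0×2+1 = 1 → write 1
  1×2 = 2 → write 0 carry 1
  1×2+1 = 3 → write 1 carry 1
  0×2+1 = 1 → write 1
  1×2 = 2 → write 0 carry 1
  0×2+1 = 1 → write 1
  0×2 = 0 → write 0
  0×2 = 0 → write 0
  1×2 = 2 → write 0 carry 1
  1×2+1 = 3 → write 1 carry 1
  1×2+1 = 3 → write 1 carry 1
  1×2+1 = 3 → write 1 carry 1
  1×2+1 = 3 → write 1 carry 1
  remaining carry: 1

0b111110001011010010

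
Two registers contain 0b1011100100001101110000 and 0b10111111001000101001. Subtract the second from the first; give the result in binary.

0b1000100101000101000111

Subtract column by column in base 2:
  0-1 → 1 (borrow)
  0-0-1 → 1 (borrow)
  0-0-1 → 1 (borrow)
  0-1-1 → 0 (borrow)
  1-0-1 → 0
  1-1 → 0
  1-0 → 1
  0-0 → 0
  1-0 → 1
  1-1 → 0
  0-0 → 0
  0-0 → 0
  0-1 → 1 (borrow)
  0-1-1 → 0 (borrow)
  1-1-1 → 1 (borrow)
  0-1-1 → 0 (borrow)
  0-1-1 → 0 (borrow)
  1-1-1 → 1 (borrow)
  1-0-1 → 0
  1-1 → 0
  0-0 → 0
  1-0 → 1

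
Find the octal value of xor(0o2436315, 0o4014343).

XOR each oct digit independently (no carries):
  2^4=6, 4^0=4, 3^1=2, 6^4=2, 3^3=0, 1^4=5, 5^3=6

0o6422056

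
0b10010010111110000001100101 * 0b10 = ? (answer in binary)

Multiply each base-2 digit by 2, carrying:
  1×2 = 2 → write 0 carry 1
  0×2+1 = 1 → write 1
  1×2 = 2 → write 0 carry 1
  0×2+1 = 1 → write 1
  0×2 = 0 → write 0
  1×2 = 2 → write 0 carry 1
  1×2+1 = 3 → write 1 carry 1
  0×2+1 = 1 → write 1
  0×2 = 0 → write 0
  0×2 = 0 → write 0
  0×2 = 0 → write 0
  0×2 = 0 → write 0
  0×2 = 0 → write 0
  1×2 = 2 → write 0 carry 1
  1×2+1 = 3 → write 1 carry 1
  1×2+1 = 3 → write 1 carry 1
  1×2+1 = 3 → write 1 carry 1
  1×2+1 = 3 → write 1 carry 1
  0×2+1 = 1 → write 1
  1×2 = 2 → write 0 carry 1
  0×2+1 = 1 → write 1
  0×2 = 0 → write 0
  1×2 = 2 → write 0 carry 1
  0×2+1 = 1 → write 1
  0×2 = 0 → write 0
  1×2 = 2 → write 0 carry 1
  remaining carry: 1

0b100100101111100000011001010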